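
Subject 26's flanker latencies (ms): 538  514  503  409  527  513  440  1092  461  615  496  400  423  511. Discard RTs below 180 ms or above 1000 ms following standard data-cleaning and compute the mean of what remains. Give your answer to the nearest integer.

488 ms

Excluded: 1092
Retained (n=13): Σ = 6350
Mean = 6350/13 = 488.4615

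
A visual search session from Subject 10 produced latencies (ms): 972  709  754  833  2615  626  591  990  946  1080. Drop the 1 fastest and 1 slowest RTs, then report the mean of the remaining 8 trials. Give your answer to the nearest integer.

Sorted: 591, 626, 709, 754, 833, 946, 972, 990, 1080, 2615
Drop lowest 1 (591) and highest 1 (2615)
Remaining (n=8): Σ = 6910, mean = 6910/8 = 863.750

864 ms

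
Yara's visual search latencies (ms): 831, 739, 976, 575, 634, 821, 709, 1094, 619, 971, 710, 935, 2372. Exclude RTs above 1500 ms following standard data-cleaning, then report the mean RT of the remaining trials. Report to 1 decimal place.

Excluded: 2372
Retained (n=12): Σ = 9614
Mean = 9614/12 = 801.1667

801.2 ms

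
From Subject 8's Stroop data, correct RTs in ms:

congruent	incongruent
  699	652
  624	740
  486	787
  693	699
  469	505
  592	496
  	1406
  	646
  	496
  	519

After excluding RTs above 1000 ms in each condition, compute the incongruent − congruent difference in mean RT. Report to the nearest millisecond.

incongruent: exclude 1406
M(congruent) = 3563/6 = 593.833
M(incongruent) = 5540/9 = 615.556
Difference = 615.556 − 593.833 = 21.722 ms

22 ms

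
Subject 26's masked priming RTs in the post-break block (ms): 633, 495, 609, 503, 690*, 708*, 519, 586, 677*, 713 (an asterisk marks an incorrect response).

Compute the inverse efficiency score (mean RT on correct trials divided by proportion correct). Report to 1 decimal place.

Correct trials (n=7): 633, 495, 609, 503, 519, 586, 713
Mean correct RT = 4058/7 = 579.7143 ms
Proportion correct = 7/10
IES = 579.7143 / (7/10) = 828.163 ms

828.2 ms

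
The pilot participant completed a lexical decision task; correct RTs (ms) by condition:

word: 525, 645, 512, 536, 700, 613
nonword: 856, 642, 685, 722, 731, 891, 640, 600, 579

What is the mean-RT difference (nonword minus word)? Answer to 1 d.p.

116.6 ms

M(word) = 3531/6 = 588.500
M(nonword) = 6346/9 = 705.111
Difference = 705.111 − 588.500 = 116.611 ms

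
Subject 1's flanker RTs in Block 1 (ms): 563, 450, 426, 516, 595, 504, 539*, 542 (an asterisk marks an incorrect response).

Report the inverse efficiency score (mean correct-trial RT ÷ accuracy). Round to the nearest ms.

Correct trials (n=7): 563, 450, 426, 516, 595, 504, 542
Mean correct RT = 3596/7 = 513.7143 ms
Proportion correct = 7/8
IES = 513.7143 / (7/8) = 587.102 ms

587 ms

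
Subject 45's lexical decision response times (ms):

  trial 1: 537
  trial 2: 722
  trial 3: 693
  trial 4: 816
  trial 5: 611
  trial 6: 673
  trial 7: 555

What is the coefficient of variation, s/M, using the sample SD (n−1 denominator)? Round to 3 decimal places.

0.149

n = 7, Σ = 4607, M = 658.1429
Σ(x−M)² = 57968.857; s = √(57968.857/6) = 98.2928
CV = 98.2928 / 658.1429 = 0.14935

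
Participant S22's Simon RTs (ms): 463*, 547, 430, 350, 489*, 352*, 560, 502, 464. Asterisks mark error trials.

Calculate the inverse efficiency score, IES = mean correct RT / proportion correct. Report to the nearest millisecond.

Correct trials (n=6): 547, 430, 350, 560, 502, 464
Mean correct RT = 2853/6 = 475.5000 ms
Proportion correct = 6/9
IES = 475.5000 / (6/9) = 713.250 ms

713 ms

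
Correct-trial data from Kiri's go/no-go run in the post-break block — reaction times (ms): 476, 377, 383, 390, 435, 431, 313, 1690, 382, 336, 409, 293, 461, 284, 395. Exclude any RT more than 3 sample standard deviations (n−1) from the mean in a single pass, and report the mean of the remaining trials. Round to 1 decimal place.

n = 15, ΣRT = 7055, M = 470.333
Σ(x−M)² = 1639499.33; s = √(1639499.33/14) = 342.209
Cutoffs: 470.333 ± 3·342.209 → [-556.3, 1497.0]
Outside: 1690 → excluded.
Retained (n=14): Σ = 5365, mean = 5365/14 = 383.214

383.2 ms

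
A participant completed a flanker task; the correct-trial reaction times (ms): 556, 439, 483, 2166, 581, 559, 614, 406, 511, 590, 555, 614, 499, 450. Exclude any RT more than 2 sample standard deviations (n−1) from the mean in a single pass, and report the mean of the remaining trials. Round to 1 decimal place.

n = 14, ΣRT = 9023, M = 644.500
Σ(x−M)² = 2548995.50; s = √(2548995.50/13) = 442.805
Cutoffs: 644.500 ± 2·442.805 → [-241.1, 1530.1]
Outside: 2166 → excluded.
Retained (n=13): Σ = 6857, mean = 6857/13 = 527.462

527.5 ms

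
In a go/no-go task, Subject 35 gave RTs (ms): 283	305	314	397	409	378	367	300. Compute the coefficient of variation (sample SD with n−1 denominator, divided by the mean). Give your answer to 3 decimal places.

0.142

n = 8, Σ = 2753, M = 344.1250
Σ(x−M)² = 16796.875; s = √(16796.875/7) = 48.9852
CV = 48.9852 / 344.1250 = 0.14235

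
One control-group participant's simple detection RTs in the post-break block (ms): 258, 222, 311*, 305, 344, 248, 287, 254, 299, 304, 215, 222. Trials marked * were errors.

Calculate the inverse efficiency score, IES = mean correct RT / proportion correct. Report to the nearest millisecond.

293 ms

Correct trials (n=11): 258, 222, 305, 344, 248, 287, 254, 299, 304, 215, 222
Mean correct RT = 2958/11 = 268.9091 ms
Proportion correct = 11/12
IES = 268.9091 / (11/12) = 293.355 ms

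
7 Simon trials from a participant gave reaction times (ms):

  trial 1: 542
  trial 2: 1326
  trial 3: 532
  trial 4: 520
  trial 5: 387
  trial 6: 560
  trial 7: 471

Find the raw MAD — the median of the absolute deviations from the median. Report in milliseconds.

28 ms

Sorted: 387, 471, 520, 532, 542, 560, 1326 → median = 532
|x − 532|: 10, 794, 0, 12, 145, 28, 61
Sorted deviations: 0, 10, 12, 28, 61, 145, 794 → MAD = 28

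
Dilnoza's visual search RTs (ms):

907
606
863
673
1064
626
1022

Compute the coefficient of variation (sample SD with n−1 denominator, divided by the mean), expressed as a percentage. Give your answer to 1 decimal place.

n = 7, Σ = 5761, M = 823.0000
Σ(x−M)² = 214736.000; s = √(214736.000/6) = 189.1807
CV = 189.1807 / 823.0000 = 0.22987 = 22.987%

23.0%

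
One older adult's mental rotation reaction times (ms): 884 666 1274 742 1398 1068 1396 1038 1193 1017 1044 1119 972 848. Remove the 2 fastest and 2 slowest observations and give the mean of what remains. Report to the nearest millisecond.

1046 ms

Sorted: 666, 742, 848, 884, 972, 1017, 1038, 1044, 1068, 1119, 1193, 1274, 1396, 1398
Drop lowest 2 (666, 742) and highest 2 (1396, 1398)
Remaining (n=10): Σ = 10457, mean = 10457/10 = 1045.700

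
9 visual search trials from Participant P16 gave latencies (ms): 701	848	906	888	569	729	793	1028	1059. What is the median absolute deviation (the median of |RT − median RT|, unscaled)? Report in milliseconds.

Sorted: 569, 701, 729, 793, 848, 888, 906, 1028, 1059 → median = 848
|x − 848|: 147, 0, 58, 40, 279, 119, 55, 180, 211
Sorted deviations: 0, 40, 55, 58, 119, 147, 180, 211, 279 → MAD = 119

119 ms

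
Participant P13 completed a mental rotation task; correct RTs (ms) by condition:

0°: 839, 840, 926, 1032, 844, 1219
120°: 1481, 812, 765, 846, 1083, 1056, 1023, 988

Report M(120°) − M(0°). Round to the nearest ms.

57 ms

M(0°) = 5700/6 = 950.000
M(120°) = 8054/8 = 1006.750
Difference = 1006.750 − 950.000 = 56.750 ms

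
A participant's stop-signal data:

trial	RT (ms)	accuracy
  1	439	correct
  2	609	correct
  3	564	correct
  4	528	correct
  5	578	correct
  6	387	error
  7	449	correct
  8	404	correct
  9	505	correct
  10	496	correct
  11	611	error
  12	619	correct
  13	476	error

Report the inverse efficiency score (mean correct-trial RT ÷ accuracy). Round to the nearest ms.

Correct trials (n=10): 439, 609, 564, 528, 578, 449, 404, 505, 496, 619
Mean correct RT = 5191/10 = 519.1000 ms
Proportion correct = 10/13
IES = 519.1000 / (10/13) = 674.830 ms

675 ms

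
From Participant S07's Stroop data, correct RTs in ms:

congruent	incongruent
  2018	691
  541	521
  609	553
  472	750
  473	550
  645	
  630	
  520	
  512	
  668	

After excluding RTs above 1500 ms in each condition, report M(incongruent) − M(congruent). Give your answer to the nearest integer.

congruent: exclude 2018
M(congruent) = 5070/9 = 563.333
M(incongruent) = 3065/5 = 613.000
Difference = 613.000 − 563.333 = 49.667 ms

50 ms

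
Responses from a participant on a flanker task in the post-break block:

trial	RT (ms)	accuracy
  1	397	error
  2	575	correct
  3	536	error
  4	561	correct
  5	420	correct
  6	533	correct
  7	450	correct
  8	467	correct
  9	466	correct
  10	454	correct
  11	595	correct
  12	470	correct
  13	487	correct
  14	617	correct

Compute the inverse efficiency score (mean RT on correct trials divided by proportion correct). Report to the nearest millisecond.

593 ms

Correct trials (n=12): 575, 561, 420, 533, 450, 467, 466, 454, 595, 470, 487, 617
Mean correct RT = 6095/12 = 507.9167 ms
Proportion correct = 12/14
IES = 507.9167 / (12/14) = 592.569 ms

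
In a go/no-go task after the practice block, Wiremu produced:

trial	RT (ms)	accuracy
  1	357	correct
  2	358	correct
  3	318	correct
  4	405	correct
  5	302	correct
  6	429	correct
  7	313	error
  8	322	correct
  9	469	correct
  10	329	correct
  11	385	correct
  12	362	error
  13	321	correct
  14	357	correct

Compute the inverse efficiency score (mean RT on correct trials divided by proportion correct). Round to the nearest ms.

Correct trials (n=12): 357, 358, 318, 405, 302, 429, 322, 469, 329, 385, 321, 357
Mean correct RT = 4352/12 = 362.6667 ms
Proportion correct = 12/14
IES = 362.6667 / (12/14) = 423.111 ms

423 ms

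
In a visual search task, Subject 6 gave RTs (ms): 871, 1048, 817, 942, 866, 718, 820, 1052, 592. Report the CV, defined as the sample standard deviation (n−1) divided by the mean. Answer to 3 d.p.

n = 9, Σ = 7726, M = 858.4444
Σ(x−M)² = 174504.222; s = √(174504.222/8) = 147.6923
CV = 147.6923 / 858.4444 = 0.17205

0.172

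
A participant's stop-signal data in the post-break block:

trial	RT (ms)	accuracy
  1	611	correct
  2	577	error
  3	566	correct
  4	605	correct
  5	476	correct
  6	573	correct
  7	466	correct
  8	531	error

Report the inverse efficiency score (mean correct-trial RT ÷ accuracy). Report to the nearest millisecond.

Correct trials (n=6): 611, 566, 605, 476, 573, 466
Mean correct RT = 3297/6 = 549.5000 ms
Proportion correct = 6/8
IES = 549.5000 / (6/8) = 732.667 ms

733 ms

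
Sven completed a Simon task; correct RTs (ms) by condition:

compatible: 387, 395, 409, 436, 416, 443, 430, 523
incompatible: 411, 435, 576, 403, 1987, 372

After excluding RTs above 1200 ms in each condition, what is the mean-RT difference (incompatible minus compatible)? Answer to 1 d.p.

9.5 ms

incompatible: exclude 1987
M(compatible) = 3439/8 = 429.875
M(incompatible) = 2197/5 = 439.400
Difference = 439.400 − 429.875 = 9.525 ms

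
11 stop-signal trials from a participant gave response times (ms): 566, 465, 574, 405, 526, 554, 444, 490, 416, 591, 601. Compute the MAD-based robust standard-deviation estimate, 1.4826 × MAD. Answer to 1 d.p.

90.4 ms

Sorted: 405, 416, 444, 465, 490, 526, 554, 566, 574, 591, 601 → median = 526
|x − 526| sorted: 0, 28, 36, 40, 48, 61, 65, 75, 82, 110, 121 → MAD = 61
Robust SD ≈ 1.4826 × 61 = 90.439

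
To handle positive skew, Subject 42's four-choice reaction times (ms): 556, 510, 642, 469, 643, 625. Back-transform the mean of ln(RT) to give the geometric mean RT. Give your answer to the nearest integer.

570 ms

ln(RT): 6.3208, 6.2344, 6.4646, 6.1506, 6.4661, 6.4378
Mean ln(RT) = 38.0743/6 = 6.34571
Geometric mean = exp(6.34571) = 570.04 ms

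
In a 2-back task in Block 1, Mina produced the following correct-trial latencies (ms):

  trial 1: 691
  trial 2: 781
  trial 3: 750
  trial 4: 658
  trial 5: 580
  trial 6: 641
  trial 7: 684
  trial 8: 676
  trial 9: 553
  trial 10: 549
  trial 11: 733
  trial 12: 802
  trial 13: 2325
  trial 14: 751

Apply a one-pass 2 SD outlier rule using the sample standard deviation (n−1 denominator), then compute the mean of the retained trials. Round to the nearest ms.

681 ms

n = 14, ΣRT = 11174, M = 798.143
Σ(x−M)² = 2593899.71; s = √(2593899.71/13) = 446.689
Cutoffs: 798.143 ± 2·446.689 → [-95.2, 1691.5]
Outside: 2325 → excluded.
Retained (n=13): Σ = 8849, mean = 8849/13 = 680.692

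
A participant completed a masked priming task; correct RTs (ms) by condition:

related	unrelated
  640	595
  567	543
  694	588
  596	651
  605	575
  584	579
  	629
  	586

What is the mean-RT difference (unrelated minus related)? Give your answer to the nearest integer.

M(related) = 3686/6 = 614.333
M(unrelated) = 4746/8 = 593.250
Difference = 593.250 − 614.333 = -21.083 ms

-21 ms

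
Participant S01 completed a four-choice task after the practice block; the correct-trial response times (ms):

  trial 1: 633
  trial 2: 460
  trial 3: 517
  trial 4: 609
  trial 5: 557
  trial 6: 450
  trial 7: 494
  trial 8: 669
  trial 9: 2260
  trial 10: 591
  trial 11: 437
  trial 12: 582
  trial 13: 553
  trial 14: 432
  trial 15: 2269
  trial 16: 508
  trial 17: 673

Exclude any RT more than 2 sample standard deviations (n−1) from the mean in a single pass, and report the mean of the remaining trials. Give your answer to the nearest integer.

n = 17, ΣRT = 12694, M = 746.706
Σ(x−M)² = 5314481.53; s = √(5314481.53/16) = 576.329
Cutoffs: 746.706 ± 2·576.329 → [-406.0, 1899.4]
Outside: 2260, 2269 → excluded.
Retained (n=15): Σ = 8165, mean = 8165/15 = 544.333

544 ms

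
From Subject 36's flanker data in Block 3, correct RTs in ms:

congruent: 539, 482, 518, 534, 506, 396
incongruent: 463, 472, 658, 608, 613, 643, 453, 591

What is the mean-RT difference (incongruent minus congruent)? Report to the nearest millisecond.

M(congruent) = 2975/6 = 495.833
M(incongruent) = 4501/8 = 562.625
Difference = 562.625 − 495.833 = 66.792 ms

67 ms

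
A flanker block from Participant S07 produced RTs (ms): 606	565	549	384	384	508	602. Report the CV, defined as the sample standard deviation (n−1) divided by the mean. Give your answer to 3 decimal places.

n = 7, Σ = 3598, M = 514.0000
Σ(x−M)² = 53870.000; s = √(53870.000/6) = 94.7541
CV = 94.7541 / 514.0000 = 0.18435

0.184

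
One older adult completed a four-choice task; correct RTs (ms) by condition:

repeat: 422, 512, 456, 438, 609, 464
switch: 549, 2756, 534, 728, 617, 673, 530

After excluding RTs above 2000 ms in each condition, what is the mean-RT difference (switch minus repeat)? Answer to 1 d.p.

switch: exclude 2756
M(repeat) = 2901/6 = 483.500
M(switch) = 3631/6 = 605.167
Difference = 605.167 − 483.500 = 121.667 ms

121.7 ms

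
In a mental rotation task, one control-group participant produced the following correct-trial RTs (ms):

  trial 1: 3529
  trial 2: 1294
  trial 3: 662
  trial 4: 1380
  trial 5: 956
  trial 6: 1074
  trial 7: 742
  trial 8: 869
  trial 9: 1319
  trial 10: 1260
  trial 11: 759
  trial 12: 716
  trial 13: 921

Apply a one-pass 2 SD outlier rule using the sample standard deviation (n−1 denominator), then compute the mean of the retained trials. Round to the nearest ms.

n = 13, ΣRT = 15481, M = 1190.846
Σ(x−M)² = 6672907.69; s = √(6672907.69/12) = 745.705
Cutoffs: 1190.846 ± 2·745.705 → [-300.6, 2682.3]
Outside: 3529 → excluded.
Retained (n=12): Σ = 11952, mean = 11952/12 = 996.000

996 ms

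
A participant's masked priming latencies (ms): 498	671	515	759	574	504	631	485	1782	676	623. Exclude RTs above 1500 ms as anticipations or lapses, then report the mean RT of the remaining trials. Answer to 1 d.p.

Excluded: 1782
Retained (n=10): Σ = 5936
Mean = 5936/10 = 593.6000

593.6 ms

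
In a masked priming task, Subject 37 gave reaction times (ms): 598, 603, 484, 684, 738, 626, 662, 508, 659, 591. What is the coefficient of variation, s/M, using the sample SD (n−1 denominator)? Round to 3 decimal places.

n = 10, Σ = 6153, M = 615.3000
Σ(x−M)² = 53774.100; s = √(53774.100/9) = 77.2975
CV = 77.2975 / 615.3000 = 0.12563

0.126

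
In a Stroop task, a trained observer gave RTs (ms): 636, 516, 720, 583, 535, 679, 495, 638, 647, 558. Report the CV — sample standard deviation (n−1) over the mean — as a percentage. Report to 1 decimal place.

n = 10, Σ = 6007, M = 600.7000
Σ(x−M)² = 49944.100; s = √(49944.100/9) = 74.4939
CV = 74.4939 / 600.7000 = 0.12401 = 12.401%

12.4%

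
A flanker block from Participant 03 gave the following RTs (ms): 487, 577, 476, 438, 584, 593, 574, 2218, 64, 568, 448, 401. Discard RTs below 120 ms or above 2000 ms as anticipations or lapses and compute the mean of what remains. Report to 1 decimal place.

Excluded: 64, 2218
Retained (n=10): Σ = 5146
Mean = 5146/10 = 514.6000

514.6 ms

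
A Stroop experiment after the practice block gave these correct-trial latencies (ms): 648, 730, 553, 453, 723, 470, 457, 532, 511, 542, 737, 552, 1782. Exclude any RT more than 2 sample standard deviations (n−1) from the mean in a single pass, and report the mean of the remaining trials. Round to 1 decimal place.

n = 13, ΣRT = 8690, M = 668.462
Σ(x−M)² = 1468675.23; s = √(1468675.23/12) = 349.842
Cutoffs: 668.462 ± 2·349.842 → [-31.2, 1368.1]
Outside: 1782 → excluded.
Retained (n=12): Σ = 6908, mean = 6908/12 = 575.667

575.7 ms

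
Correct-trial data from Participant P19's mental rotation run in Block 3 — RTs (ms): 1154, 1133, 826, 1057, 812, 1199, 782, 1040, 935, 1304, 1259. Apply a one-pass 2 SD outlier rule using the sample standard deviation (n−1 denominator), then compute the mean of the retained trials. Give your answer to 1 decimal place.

n = 11, ΣRT = 11501, M = 1045.545
Σ(x−M)² = 339902.73; s = √(339902.73/10) = 184.365
Cutoffs: 1045.545 ± 2·184.365 → [676.8, 1414.3]
No RTs fall outside the cutoffs; all 11 retained. Mean = 11501/11 = 1045.545

1045.5 ms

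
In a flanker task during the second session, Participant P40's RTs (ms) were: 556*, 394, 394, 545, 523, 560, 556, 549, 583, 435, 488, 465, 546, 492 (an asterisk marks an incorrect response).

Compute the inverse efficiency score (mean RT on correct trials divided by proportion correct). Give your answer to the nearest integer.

541 ms

Correct trials (n=13): 394, 394, 545, 523, 560, 556, 549, 583, 435, 488, 465, 546, 492
Mean correct RT = 6530/13 = 502.3077 ms
Proportion correct = 13/14
IES = 502.3077 / (13/14) = 540.947 ms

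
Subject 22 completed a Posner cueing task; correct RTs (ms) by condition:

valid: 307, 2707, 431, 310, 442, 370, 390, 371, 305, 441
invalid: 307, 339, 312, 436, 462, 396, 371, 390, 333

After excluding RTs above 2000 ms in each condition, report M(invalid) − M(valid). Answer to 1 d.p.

-2.3 ms

valid: exclude 2707
M(valid) = 3367/9 = 374.111
M(invalid) = 3346/9 = 371.778
Difference = 371.778 − 374.111 = -2.333 ms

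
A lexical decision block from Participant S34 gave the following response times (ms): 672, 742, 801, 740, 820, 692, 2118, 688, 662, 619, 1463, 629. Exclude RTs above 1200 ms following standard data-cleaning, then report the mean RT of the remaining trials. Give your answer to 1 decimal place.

Excluded: 1463, 2118
Retained (n=10): Σ = 7065
Mean = 7065/10 = 706.5000

706.5 ms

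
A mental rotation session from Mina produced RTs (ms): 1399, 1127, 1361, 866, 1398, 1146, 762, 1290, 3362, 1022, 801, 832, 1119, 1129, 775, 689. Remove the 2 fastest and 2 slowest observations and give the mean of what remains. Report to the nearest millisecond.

Sorted: 689, 762, 775, 801, 832, 866, 1022, 1119, 1127, 1129, 1146, 1290, 1361, 1398, 1399, 3362
Drop lowest 2 (689, 762) and highest 2 (1399, 3362)
Remaining (n=12): Σ = 12866, mean = 12866/12 = 1072.167

1072 ms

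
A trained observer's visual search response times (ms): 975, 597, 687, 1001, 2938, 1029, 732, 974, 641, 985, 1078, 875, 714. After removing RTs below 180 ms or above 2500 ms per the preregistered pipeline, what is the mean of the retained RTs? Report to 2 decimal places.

Excluded: 2938
Retained (n=12): Σ = 10288
Mean = 10288/12 = 857.3333

857.33 ms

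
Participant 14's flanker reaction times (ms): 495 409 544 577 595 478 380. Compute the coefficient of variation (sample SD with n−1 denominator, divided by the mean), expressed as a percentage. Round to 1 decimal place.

n = 7, Σ = 3478, M = 496.8571
Σ(x−M)² = 40010.857; s = √(40010.857/6) = 81.6607
CV = 81.6607 / 496.8571 = 0.16435 = 16.435%

16.4%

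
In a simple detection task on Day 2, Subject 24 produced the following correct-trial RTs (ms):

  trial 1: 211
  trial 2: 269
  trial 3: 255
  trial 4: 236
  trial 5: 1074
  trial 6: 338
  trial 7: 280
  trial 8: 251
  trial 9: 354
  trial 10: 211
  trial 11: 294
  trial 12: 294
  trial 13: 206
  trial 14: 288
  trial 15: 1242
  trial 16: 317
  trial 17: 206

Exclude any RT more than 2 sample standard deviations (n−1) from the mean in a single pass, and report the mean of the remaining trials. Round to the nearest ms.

267 ms

n = 17, ΣRT = 6326, M = 372.118
Σ(x−M)² = 1446285.76; s = √(1446285.76/16) = 300.654
Cutoffs: 372.118 ± 2·300.654 → [-229.2, 973.4]
Outside: 1074, 1242 → excluded.
Retained (n=15): Σ = 4010, mean = 4010/15 = 267.333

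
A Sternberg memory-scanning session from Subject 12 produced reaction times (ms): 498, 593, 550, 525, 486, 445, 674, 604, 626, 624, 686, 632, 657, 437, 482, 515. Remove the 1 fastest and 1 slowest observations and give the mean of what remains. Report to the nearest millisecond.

Sorted: 437, 445, 482, 486, 498, 515, 525, 550, 593, 604, 624, 626, 632, 657, 674, 686
Drop lowest 1 (437) and highest 1 (686)
Remaining (n=14): Σ = 7911, mean = 7911/14 = 565.071

565 ms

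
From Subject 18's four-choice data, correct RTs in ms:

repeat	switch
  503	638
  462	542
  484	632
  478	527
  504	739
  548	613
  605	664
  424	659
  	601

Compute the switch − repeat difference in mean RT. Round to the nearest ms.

M(repeat) = 4008/8 = 501.000
M(switch) = 5615/9 = 623.889
Difference = 623.889 − 501.000 = 122.889 ms

123 ms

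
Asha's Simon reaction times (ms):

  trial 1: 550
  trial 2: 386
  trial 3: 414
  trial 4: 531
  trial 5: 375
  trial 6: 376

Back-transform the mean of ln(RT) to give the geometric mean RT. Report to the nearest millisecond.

ln(RT): 6.3099, 5.9558, 6.0259, 6.2748, 5.9269, 5.9296
Mean ln(RT) = 36.4229/6 = 6.07048
Geometric mean = exp(6.07048) = 432.89 ms

433 ms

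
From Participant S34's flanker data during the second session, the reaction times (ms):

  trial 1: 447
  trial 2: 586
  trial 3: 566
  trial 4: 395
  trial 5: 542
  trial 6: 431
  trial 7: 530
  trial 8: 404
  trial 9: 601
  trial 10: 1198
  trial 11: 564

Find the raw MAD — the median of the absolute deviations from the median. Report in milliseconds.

Sorted: 395, 404, 431, 447, 530, 542, 564, 566, 586, 601, 1198 → median = 542
|x − 542|: 95, 44, 24, 147, 0, 111, 12, 138, 59, 656, 22
Sorted deviations: 0, 12, 22, 24, 44, 59, 95, 111, 138, 147, 656 → MAD = 59

59 ms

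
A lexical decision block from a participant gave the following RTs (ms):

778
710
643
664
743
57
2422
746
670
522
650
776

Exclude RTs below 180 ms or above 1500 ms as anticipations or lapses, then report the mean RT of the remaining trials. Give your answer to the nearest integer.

690 ms

Excluded: 57, 2422
Retained (n=10): Σ = 6902
Mean = 6902/10 = 690.2000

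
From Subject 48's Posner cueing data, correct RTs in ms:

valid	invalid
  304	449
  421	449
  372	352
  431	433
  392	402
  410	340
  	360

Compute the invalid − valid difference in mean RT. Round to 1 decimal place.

9.5 ms

M(valid) = 2330/6 = 388.333
M(invalid) = 2785/7 = 397.857
Difference = 397.857 − 388.333 = 9.524 ms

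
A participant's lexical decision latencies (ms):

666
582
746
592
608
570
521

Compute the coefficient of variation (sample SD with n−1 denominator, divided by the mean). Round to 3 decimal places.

n = 7, Σ = 4285, M = 612.1429
Σ(x−M)² = 32232.857; s = √(32232.857/6) = 73.2949
CV = 73.2949 / 612.1429 = 0.11973

0.120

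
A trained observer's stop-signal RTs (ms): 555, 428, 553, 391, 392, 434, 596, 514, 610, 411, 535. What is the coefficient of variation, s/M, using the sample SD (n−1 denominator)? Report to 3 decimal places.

n = 11, Σ = 5419, M = 492.6364
Σ(x−M)² = 68980.545; s = √(68980.545/10) = 83.0545
CV = 83.0545 / 492.6364 = 0.16859

0.169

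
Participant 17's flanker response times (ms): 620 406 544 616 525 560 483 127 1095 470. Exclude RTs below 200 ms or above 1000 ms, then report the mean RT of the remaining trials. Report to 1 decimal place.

528.0 ms

Excluded: 127, 1095
Retained (n=8): Σ = 4224
Mean = 4224/8 = 528.0000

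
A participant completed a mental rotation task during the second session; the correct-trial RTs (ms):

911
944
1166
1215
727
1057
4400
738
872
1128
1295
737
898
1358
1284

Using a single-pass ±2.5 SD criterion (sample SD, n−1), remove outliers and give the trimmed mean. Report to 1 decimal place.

n = 15, ΣRT = 18730, M = 1248.667
Σ(x−M)² = 11271919.33; s = √(11271919.33/14) = 897.294
Cutoffs: 1248.667 ± 2.5·897.294 → [-994.6, 3491.9]
Outside: 4400 → excluded.
Retained (n=14): Σ = 14330, mean = 14330/14 = 1023.571

1023.6 ms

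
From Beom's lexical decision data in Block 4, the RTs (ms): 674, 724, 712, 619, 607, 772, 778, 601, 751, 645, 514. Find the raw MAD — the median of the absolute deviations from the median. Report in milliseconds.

67 ms

Sorted: 514, 601, 607, 619, 645, 674, 712, 724, 751, 772, 778 → median = 674
|x − 674|: 0, 50, 38, 55, 67, 98, 104, 73, 77, 29, 160
Sorted deviations: 0, 29, 38, 50, 55, 67, 73, 77, 98, 104, 160 → MAD = 67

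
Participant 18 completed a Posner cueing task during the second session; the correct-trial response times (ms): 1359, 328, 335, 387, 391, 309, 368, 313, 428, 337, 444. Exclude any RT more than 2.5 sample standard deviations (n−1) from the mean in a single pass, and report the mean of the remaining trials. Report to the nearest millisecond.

364 ms

n = 11, ΣRT = 4999, M = 454.455
Σ(x−M)² = 920284.73; s = √(920284.73/10) = 303.362
Cutoffs: 454.455 ± 2.5·303.362 → [-304.0, 1212.9]
Outside: 1359 → excluded.
Retained (n=10): Σ = 3640, mean = 3640/10 = 364.000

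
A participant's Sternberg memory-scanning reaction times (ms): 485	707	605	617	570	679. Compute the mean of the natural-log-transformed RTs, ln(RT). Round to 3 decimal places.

ln(RT): 6.1841, 6.5610, 6.4052, 6.4249, 6.3456, 6.5206
Σ ln(RT) = 38.4415
Mean = 38.4415/6 = 6.40692

6.407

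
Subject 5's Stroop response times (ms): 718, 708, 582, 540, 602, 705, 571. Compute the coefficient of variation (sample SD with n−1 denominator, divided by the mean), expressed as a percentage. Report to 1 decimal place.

n = 7, Σ = 4426, M = 632.2857
Σ(x−M)² = 34085.429; s = √(34085.429/6) = 75.3718
CV = 75.3718 / 632.2857 = 0.11921 = 11.921%

11.9%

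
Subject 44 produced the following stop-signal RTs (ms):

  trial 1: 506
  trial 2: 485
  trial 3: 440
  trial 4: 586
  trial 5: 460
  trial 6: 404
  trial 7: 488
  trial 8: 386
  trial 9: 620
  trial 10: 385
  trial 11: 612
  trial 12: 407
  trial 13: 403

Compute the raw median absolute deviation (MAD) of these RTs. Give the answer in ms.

56 ms

Sorted: 385, 386, 403, 404, 407, 440, 460, 485, 488, 506, 586, 612, 620 → median = 460
|x − 460|: 46, 25, 20, 126, 0, 56, 28, 74, 160, 75, 152, 53, 57
Sorted deviations: 0, 20, 25, 28, 46, 53, 56, 57, 74, 75, 126, 152, 160 → MAD = 56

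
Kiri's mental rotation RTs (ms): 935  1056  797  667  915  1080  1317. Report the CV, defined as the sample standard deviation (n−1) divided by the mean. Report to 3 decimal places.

0.218

n = 7, Σ = 6767, M = 966.7143
Σ(x−M)² = 265817.429; s = √(265817.429/6) = 210.4826
CV = 210.4826 / 966.7143 = 0.21773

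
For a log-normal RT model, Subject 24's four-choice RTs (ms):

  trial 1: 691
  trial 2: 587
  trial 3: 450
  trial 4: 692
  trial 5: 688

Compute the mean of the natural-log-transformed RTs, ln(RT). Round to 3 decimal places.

ln(RT): 6.5381, 6.3750, 6.1092, 6.5396, 6.5338
Σ ln(RT) = 32.0958
Mean = 32.0958/5 = 6.41916

6.419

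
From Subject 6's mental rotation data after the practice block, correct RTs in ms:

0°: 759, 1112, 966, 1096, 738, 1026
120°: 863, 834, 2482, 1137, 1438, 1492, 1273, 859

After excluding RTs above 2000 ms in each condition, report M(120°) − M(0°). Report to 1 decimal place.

178.5 ms

120°: exclude 2482
M(0°) = 5697/6 = 949.500
M(120°) = 7896/7 = 1128.000
Difference = 1128.000 − 949.500 = 178.500 ms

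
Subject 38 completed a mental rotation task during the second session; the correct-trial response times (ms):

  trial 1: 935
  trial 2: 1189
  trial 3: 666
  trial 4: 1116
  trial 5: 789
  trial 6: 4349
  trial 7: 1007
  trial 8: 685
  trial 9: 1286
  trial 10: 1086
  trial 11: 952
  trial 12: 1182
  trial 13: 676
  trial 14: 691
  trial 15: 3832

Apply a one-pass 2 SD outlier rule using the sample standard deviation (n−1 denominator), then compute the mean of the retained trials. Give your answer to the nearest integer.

n = 15, ΣRT = 20441, M = 1362.733
Σ(x−M)² = 17896222.93; s = √(17896222.93/14) = 1130.620
Cutoffs: 1362.733 ± 2·1130.620 → [-898.5, 3624.0]
Outside: 3832, 4349 → excluded.
Retained (n=13): Σ = 12260, mean = 12260/13 = 943.077

943 ms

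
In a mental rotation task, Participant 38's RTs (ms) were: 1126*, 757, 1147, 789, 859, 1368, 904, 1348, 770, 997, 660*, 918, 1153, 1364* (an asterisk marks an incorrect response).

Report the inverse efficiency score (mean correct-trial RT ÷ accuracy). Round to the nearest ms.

1274 ms

Correct trials (n=11): 757, 1147, 789, 859, 1368, 904, 1348, 770, 997, 918, 1153
Mean correct RT = 11010/11 = 1000.9091 ms
Proportion correct = 11/14
IES = 1000.9091 / (11/14) = 1273.884 ms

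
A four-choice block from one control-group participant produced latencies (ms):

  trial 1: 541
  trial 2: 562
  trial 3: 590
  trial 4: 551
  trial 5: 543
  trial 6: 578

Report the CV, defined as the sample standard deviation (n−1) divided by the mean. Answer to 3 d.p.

n = 6, Σ = 3365, M = 560.8333
Σ(x−M)² = 1954.833; s = √(1954.833/5) = 19.7729
CV = 19.7729 / 560.8333 = 0.03526

0.035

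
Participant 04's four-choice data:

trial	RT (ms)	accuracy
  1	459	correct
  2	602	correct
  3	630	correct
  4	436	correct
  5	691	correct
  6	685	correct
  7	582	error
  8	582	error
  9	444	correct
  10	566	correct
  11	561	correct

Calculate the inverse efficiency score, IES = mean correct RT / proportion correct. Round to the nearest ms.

689 ms

Correct trials (n=9): 459, 602, 630, 436, 691, 685, 444, 566, 561
Mean correct RT = 5074/9 = 563.7778 ms
Proportion correct = 9/11
IES = 563.7778 / (9/11) = 689.062 ms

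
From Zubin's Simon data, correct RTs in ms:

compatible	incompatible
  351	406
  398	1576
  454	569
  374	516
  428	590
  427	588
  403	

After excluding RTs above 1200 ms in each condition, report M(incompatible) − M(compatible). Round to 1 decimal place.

128.8 ms

incompatible: exclude 1576
M(compatible) = 2835/7 = 405.000
M(incompatible) = 2669/5 = 533.800
Difference = 533.800 − 405.000 = 128.800 ms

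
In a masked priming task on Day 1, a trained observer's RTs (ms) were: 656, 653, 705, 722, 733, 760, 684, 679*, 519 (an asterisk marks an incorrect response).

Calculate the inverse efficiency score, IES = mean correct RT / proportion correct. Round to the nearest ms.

Correct trials (n=8): 656, 653, 705, 722, 733, 760, 684, 519
Mean correct RT = 5432/8 = 679.0000 ms
Proportion correct = 8/9
IES = 679.0000 / (8/9) = 763.875 ms

764 ms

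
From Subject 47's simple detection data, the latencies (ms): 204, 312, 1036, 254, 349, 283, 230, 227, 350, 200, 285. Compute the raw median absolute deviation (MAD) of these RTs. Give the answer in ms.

Sorted: 200, 204, 227, 230, 254, 283, 285, 312, 349, 350, 1036 → median = 283
|x − 283|: 79, 29, 753, 29, 66, 0, 53, 56, 67, 83, 2
Sorted deviations: 0, 2, 29, 29, 53, 56, 66, 67, 79, 83, 753 → MAD = 56

56 ms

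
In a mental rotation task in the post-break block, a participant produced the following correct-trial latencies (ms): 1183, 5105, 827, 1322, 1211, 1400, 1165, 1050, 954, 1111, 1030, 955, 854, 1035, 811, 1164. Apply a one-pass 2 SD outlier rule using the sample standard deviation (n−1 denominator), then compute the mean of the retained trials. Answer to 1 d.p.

1071.5 ms

n = 16, ΣRT = 21177, M = 1323.562
Σ(x−M)² = 15679809.94; s = √(15679809.94/15) = 1022.409
Cutoffs: 1323.562 ± 2·1022.409 → [-721.3, 3368.4]
Outside: 5105 → excluded.
Retained (n=15): Σ = 16072, mean = 16072/15 = 1071.467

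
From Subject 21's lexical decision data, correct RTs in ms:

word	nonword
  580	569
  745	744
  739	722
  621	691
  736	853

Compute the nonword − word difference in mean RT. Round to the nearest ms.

32 ms

M(word) = 3421/5 = 684.200
M(nonword) = 3579/5 = 715.800
Difference = 715.800 − 684.200 = 31.600 ms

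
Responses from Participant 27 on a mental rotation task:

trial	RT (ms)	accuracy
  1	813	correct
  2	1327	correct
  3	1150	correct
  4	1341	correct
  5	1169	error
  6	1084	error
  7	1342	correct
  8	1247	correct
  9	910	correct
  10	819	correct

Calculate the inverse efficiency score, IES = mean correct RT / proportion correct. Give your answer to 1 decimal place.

1398.3 ms

Correct trials (n=8): 813, 1327, 1150, 1341, 1342, 1247, 910, 819
Mean correct RT = 8949/8 = 1118.6250 ms
Proportion correct = 8/10
IES = 1118.6250 / (8/10) = 1398.281 ms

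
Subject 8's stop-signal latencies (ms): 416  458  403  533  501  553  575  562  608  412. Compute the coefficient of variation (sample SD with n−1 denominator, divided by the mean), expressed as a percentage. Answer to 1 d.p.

n = 10, Σ = 5021, M = 502.1000
Σ(x−M)² = 50960.900; s = √(50960.900/9) = 75.2484
CV = 75.2484 / 502.1000 = 0.14987 = 14.987%

15.0%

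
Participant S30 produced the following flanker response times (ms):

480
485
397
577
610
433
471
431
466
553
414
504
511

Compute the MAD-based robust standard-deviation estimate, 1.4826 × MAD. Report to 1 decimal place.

69.7 ms

Sorted: 397, 414, 431, 433, 466, 471, 480, 485, 504, 511, 553, 577, 610 → median = 480
|x − 480| sorted: 0, 5, 9, 14, 24, 31, 47, 49, 66, 73, 83, 97, 130 → MAD = 47
Robust SD ≈ 1.4826 × 47 = 69.682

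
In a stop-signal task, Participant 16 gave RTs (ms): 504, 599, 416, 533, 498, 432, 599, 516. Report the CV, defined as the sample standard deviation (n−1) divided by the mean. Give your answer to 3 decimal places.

0.131

n = 8, Σ = 4097, M = 512.1250
Σ(x−M)² = 31470.875; s = √(31470.875/7) = 67.0510
CV = 67.0510 / 512.1250 = 0.13093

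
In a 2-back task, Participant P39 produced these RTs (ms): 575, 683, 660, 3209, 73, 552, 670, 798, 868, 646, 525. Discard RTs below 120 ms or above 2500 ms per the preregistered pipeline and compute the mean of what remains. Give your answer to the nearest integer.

664 ms

Excluded: 73, 3209
Retained (n=9): Σ = 5977
Mean = 5977/9 = 664.1111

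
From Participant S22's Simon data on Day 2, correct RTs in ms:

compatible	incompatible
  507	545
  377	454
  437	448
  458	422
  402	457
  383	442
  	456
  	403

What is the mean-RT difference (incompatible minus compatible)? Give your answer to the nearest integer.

26 ms

M(compatible) = 2564/6 = 427.333
M(incompatible) = 3627/8 = 453.375
Difference = 453.375 − 427.333 = 26.042 ms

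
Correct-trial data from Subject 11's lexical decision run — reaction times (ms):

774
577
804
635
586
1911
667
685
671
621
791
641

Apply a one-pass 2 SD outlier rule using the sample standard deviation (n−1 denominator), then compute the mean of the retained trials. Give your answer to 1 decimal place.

n = 12, ΣRT = 9363, M = 780.250
Σ(x−M)² = 1458040.25; s = √(1458040.25/11) = 364.073
Cutoffs: 780.250 ± 2·364.073 → [52.1, 1508.4]
Outside: 1911 → excluded.
Retained (n=11): Σ = 7452, mean = 7452/11 = 677.455

677.5 ms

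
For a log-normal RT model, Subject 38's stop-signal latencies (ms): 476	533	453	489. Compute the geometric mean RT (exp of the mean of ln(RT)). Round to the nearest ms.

487 ms

ln(RT): 6.1654, 6.2785, 6.1159, 6.1924
Mean ln(RT) = 24.7522/4 = 6.18805
Geometric mean = exp(6.18805) = 486.89 ms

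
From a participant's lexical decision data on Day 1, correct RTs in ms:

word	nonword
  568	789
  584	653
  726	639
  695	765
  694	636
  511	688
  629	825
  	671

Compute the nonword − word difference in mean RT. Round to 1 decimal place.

M(word) = 4407/7 = 629.571
M(nonword) = 5666/8 = 708.250
Difference = 708.250 − 629.571 = 78.679 ms

78.7 ms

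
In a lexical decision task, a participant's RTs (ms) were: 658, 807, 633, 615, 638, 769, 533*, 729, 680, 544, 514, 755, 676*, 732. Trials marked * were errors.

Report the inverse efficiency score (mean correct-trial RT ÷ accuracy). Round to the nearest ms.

785 ms

Correct trials (n=12): 658, 807, 633, 615, 638, 769, 729, 680, 544, 514, 755, 732
Mean correct RT = 8074/12 = 672.8333 ms
Proportion correct = 12/14
IES = 672.8333 / (12/14) = 784.972 ms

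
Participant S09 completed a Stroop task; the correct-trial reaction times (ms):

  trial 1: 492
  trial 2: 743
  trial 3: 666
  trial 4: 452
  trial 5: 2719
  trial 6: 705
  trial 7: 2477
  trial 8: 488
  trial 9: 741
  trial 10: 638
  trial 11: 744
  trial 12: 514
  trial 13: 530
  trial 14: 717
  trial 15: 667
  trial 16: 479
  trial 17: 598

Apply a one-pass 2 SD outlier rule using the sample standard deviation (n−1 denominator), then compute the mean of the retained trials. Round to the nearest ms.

612 ms

n = 17, ΣRT = 14370, M = 845.294
Σ(x−M)² = 7159535.53; s = √(7159535.53/16) = 668.933
Cutoffs: 845.294 ± 2·668.933 → [-492.6, 2183.2]
Outside: 2477, 2719 → excluded.
Retained (n=15): Σ = 9174, mean = 9174/15 = 611.600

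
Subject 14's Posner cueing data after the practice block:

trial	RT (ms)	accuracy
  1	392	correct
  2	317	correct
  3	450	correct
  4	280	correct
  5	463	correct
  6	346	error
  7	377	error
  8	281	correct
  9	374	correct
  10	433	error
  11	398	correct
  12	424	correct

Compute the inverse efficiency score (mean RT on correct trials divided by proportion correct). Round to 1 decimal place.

500.6 ms

Correct trials (n=9): 392, 317, 450, 280, 463, 281, 374, 398, 424
Mean correct RT = 3379/9 = 375.4444 ms
Proportion correct = 9/12
IES = 375.4444 / (9/12) = 500.593 ms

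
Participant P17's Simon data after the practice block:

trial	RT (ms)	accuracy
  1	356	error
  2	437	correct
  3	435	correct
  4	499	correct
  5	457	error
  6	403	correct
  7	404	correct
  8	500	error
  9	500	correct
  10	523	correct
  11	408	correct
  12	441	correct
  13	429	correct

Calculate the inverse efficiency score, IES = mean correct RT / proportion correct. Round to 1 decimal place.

582.3 ms

Correct trials (n=10): 437, 435, 499, 403, 404, 500, 523, 408, 441, 429
Mean correct RT = 4479/10 = 447.9000 ms
Proportion correct = 10/13
IES = 447.9000 / (10/13) = 582.270 ms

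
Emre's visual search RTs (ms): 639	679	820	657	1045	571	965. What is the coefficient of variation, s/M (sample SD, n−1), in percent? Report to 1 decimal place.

23.4%

n = 7, Σ = 5376, M = 768.0000
Σ(x−M)² = 193934.000; s = √(193934.000/6) = 179.7841
CV = 179.7841 / 768.0000 = 0.23409 = 23.409%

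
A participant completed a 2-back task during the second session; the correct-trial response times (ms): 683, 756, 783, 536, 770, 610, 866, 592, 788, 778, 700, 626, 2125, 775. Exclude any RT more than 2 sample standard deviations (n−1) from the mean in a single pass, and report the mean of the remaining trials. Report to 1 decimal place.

712.5 ms

n = 14, ΣRT = 11388, M = 813.429
Σ(x−M)² = 1964859.43; s = √(1964859.43/13) = 388.771
Cutoffs: 813.429 ± 2·388.771 → [35.9, 1591.0]
Outside: 2125 → excluded.
Retained (n=13): Σ = 9263, mean = 9263/13 = 712.538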